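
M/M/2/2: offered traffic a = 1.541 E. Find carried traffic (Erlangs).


B(2,1.541) = 0.318464 (Erlang-B)
Carried load = a(1 − B) = 1.541·(1 − 0.318464) = 1.541·0.681536 = 1.0502 E

Final: 1.0502 Erlangs


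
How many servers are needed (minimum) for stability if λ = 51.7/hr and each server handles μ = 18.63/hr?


Stability requires cμ > λ ⇔ c > λ/μ.
λ/μ = 51.7/18.63 = 2.7751
Minimum integer c = ⌊2.7751⌋ + 1 = 3
Check: 3·18.63 = 55.89 > 51.7, while 2·18.63 = 37.26 ≤ 51.7

Final: 3 servers


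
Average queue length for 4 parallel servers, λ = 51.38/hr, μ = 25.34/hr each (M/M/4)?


a = λ/μ = 2.0276; ρ = a/4 = 0.5069
P₀ = 0.126568
Lq = P₀·a^c·ρ / (c!·(1−ρ)²) = 0.126568·16.90246·0.5069/(24·0.24314)
= 0.18584

Final: 0.18584


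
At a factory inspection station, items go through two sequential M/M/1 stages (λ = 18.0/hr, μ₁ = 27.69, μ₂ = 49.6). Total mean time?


Each node sees arrival rate λ = 18.0/hr (tandem ⇒ throughput preserved).
W₁ = 1/(μ₁−λ) = 1/(27.69−18.0) = 0.10320 hr
W₂ = 1/(μ₂−λ) = 1/(49.6−18.0) = 0.03165 hr
W_total = W₁ + W₂ = 0.10320 + 0.03165 = 0.13484 hr

Final: 0.13484 hr


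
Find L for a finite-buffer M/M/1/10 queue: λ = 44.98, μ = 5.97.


ρ = 44.98/5.97 = 7.5343
L = ρ[1 − (K+1)ρ^K + Kρ^(K+1)] / [(1−ρ)(1−ρ^(K+1))]
Numerator: 7.5343·(1 − 11·589455738.066784 + 10·4441158977.930305) = 285759195684.647949
Denominator: (-6.5343)·(-4441158976.930305) = 29020035458.970051
L = 285759195684.647949/29020035458.970051 = 9.8470

Final: 9.8470


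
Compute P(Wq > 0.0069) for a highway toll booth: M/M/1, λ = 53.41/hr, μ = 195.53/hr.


ρ = 53.41/195.53 = 0.2732
P(Wq > t) = ρ·e^{−(μ−λ)t} = 0.2732·e^{−0.9806}
= 0.2732·0.375075 = 0.102454

Final: 0.102454


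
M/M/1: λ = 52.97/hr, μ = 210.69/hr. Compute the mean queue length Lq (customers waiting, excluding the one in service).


ρ = 52.97/210.69 = 0.2514
Lq = ρ²/(1−ρ) = 0.06321/0.7486 = 0.08444

Final: 0.08444


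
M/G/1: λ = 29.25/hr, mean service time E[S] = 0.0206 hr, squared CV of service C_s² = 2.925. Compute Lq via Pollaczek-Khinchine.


ρ = λ·E[S] = 29.25·0.0206 = 0.6026
Lq = ρ²(1+C_s²)/(2(1−ρ)) = 0.3631·(1+2.925)/(2·0.3974)
= 0.3631·3.9250/0.7949 = 1.79272

Final: 1.79272


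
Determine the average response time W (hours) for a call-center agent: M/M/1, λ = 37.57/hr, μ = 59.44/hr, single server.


W = 1/(μ−λ) = 1/(59.44 − 37.57) = 1/21.87 = 0.04572 hr

Final: 0.04572 hr


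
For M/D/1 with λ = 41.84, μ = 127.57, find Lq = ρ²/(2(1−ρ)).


ρ = 41.84/127.57 = 0.3280
M/D/1: Lq = ρ²/(2(1−ρ)) = 0.1076/(2·0.6720) = 0.08003

Final: 0.08003


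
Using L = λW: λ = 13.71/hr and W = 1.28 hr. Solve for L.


L = λW = 13.71·1.28 = 17.5488

Final: 17.5488


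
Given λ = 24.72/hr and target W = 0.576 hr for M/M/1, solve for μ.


W = 1/(μ−λ) ⇒ μ − λ = 1/W = 1/0.576 = 1.7361
μ = λ + 1/W = 24.72 + 1.7361 = 26.4561 per hr

Final: 26.4561 /hr


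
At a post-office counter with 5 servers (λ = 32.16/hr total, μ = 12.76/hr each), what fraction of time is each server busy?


ρ = λ/(cμ) = 32.16/(5·12.76) = 32.16/63.80 = 0.5041

Final: 0.5041


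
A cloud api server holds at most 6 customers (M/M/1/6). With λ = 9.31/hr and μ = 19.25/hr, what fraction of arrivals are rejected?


ρ = λ/μ = 9.31/19.25 = 0.4836
P_K = (1−ρ)ρ^K/(1−ρ^(K+1)) = (0.5164·0.012797)/(1 − 0.006189)
= 0.006608/0.993811 = 0.006649

Final: 0.006649


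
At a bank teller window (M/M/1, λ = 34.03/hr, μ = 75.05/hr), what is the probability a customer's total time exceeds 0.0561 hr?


W ~ Exponential(μ−λ) for M/M/1.
μ − λ = 75.05 − 34.03 = 41.0200
P(W > t) = e^{−(μ−λ)t} = e^{−2.3012} = 0.100136

Final: 0.100136


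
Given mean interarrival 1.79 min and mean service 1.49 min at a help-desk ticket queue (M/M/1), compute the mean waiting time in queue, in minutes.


λ = 60/1.79 = 33.5196 /hr
μ = 60/1.49 = 40.2685 /hr
ρ = λ/μ = 33.5196/40.2685 = 0.8324
Wq = ρ/(μ−λ) = 0.8324/(40.2685−33.5196) = 0.12334 hr
In minutes: 0.12334·60 = 7.400 min

Final: 7.400 min


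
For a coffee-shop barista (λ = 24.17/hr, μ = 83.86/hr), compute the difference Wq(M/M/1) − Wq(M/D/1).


ρ = 24.17/83.86 = 0.2882
Wq(M/M/1) = ρ/(μ−λ) = 0.2882/59.69 = 0.004829 hr
Wq(M/D/1) = ρ/(2(μ−λ)) = 0.002414 hr
Savings = 0.004829 − 0.002414 = 0.002414 hr

Final: 0.002414 hr


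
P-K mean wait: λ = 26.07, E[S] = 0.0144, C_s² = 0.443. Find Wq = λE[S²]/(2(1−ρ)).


ρ = λ·E[S] = 26.07·0.0144 = 0.3754
E[S²] = E[S]²(1+C_s²) = 0.0144²·(1+0.443) = 0.0002992
Wq = λ·E[S²]/(2(1−ρ)) = 26.07·0.0002992/(2·0.6246) = 0.006245 hr

Final: 0.006245 hr


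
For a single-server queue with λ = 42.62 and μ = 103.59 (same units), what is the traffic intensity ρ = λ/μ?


ρ = λ/μ = 42.62/103.59 = 0.4114

Final: 0.4114


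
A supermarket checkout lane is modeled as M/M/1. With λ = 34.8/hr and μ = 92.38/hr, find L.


ρ = λ/μ = 34.8/92.38 = 0.3767
L = ρ/(1−ρ) = 0.3767/(1 − 0.3767) = 0.3767/0.6233 = 0.6044

Final: 0.6044


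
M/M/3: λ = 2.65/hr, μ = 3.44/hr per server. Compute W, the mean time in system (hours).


a = 0.7703; ρ = 0.2568; P₀ = 0.460918
Lq = P₀·a^c·ρ/(c!(1−ρ)²) = 0.01633
Wq = Lq/λ = 0.01633/2.65 = 0.006161 hr
W = Wq + 1/μ = 0.006161 + 0.29070 = 0.29686 hr

Final: 0.29686 hr


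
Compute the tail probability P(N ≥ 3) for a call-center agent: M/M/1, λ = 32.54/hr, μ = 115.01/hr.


ρ = 32.54/115.01 = 0.2829
P(N ≥ n) = ρ^n = 0.2829^3 = 0.022649

Final: 0.022649


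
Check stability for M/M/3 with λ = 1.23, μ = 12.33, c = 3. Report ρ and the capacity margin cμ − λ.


Total capacity cμ = 3·12.33 = 36.99/hr
ρ = λ/(cμ) = 1.23/36.99 = 0.03325
Stable ⇔ ρ < 1: YES
Spare capacity = cμ − λ = 36.99 − 1.23 = 35.76/hr

Final: ρ = 0.03325; stable; margin = 35.76/hr


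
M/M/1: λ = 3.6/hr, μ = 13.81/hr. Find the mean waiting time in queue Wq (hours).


ρ = 3.6/13.81 = 0.2607
Wq = ρ/(μ−λ) = 0.2607/(13.81 − 3.6) = 0.2607/10.21 = 0.02553 hr

Final: 0.02553 hr


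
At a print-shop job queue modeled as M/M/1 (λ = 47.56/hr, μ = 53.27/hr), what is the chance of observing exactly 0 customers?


ρ = 47.56/53.27 = 0.8928
P_n = (1−ρ)·ρ^n = (1 − 0.8928)·0.8928^0 = 0.1072·1.000000 = 0.107190

Final: 0.107190


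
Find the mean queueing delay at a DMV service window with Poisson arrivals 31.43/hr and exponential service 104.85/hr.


ρ = 31.43/104.85 = 0.2998
Wq = ρ/(μ−λ) = 0.2998/(104.85 − 31.43) = 0.2998/73.42 = 0.004083 hr

Final: 0.004083 hr


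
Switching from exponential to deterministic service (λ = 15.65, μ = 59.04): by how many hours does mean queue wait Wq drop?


ρ = 15.65/59.04 = 0.2651
Wq(M/M/1) = ρ/(μ−λ) = 0.2651/43.39 = 0.006109 hr
Wq(M/D/1) = ρ/(2(μ−λ)) = 0.003055 hr
Savings = 0.006109 − 0.003055 = 0.003055 hr

Final: 0.003055 hr


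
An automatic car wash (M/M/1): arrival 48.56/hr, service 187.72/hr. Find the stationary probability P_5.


ρ = 48.56/187.72 = 0.2587
P_n = (1−ρ)·ρ^n = (1 − 0.2587)·0.2587^5 = 0.7413·0.001158 = 0.0008587

Final: 0.0008587


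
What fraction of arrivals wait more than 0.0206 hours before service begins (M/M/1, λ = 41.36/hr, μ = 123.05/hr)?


ρ = 41.36/123.05 = 0.3361
P(Wq > t) = ρ·e^{−(μ−λ)t} = 0.3361·e^{−1.6828}
= 0.3361·0.185850 = 0.062469

Final: 0.062469


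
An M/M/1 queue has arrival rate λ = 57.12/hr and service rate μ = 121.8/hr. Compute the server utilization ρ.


ρ = λ/μ = 57.12/121.8 = 0.4690

Final: 0.4690


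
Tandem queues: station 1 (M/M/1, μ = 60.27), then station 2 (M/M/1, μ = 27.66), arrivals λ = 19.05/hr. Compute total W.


Each node sees arrival rate λ = 19.05/hr (tandem ⇒ throughput preserved).
W₁ = 1/(μ₁−λ) = 1/(60.27−19.05) = 0.02426 hr
W₂ = 1/(μ₂−λ) = 1/(27.66−19.05) = 0.11614 hr
W_total = W₁ + W₂ = 0.02426 + 0.11614 = 0.14040 hr

Final: 0.14040 hr


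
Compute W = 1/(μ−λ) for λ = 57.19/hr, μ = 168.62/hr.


W = 1/(μ−λ) = 1/(168.62 − 57.19) = 1/111.43 = 0.008974 hr

Final: 0.008974 hr


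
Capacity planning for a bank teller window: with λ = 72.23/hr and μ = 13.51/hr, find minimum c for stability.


Stability requires cμ > λ ⇔ c > λ/μ.
λ/μ = 72.23/13.51 = 5.3464
Minimum integer c = ⌊5.3464⌋ + 1 = 6
Check: 6·13.51 = 81.06 > 72.23, while 5·13.51 = 67.55 ≤ 72.23

Final: 6 servers


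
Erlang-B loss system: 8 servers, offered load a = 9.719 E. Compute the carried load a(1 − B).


B(8,9.719) = 0.324981 (Erlang-B)
Carried load = a(1 − B) = 9.719·(1 − 0.324981) = 9.719·0.675019 = 6.5605 E

Final: 6.5605 Erlangs


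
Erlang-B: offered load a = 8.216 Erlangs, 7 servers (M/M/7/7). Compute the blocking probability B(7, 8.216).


B(c,a) = (a^c/c!) / Σ_{k=0}^{c} a^k/k!
a^7/7! = 501.409407
Σ terms (k=0..7): 1.00000 + 8.21600 + 33.75133 + 92.43364 + 189.85869 + 311.97580 + 427.19886 + 501.40941 = 1565.843724
B = 501.409407/1565.843724 = 0.320217

Final: 0.320217


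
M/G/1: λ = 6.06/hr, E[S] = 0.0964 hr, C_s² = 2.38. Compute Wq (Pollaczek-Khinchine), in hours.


ρ = λ·E[S] = 6.06·0.0964 = 0.5842
E[S²] = E[S]²(1+C_s²) = 0.0964²·(1+2.38) = 0.031410
Wq = λ·E[S²]/(2(1−ρ)) = 6.06·0.031410/(2·0.4158) = 0.22888 hr

Final: 0.22888 hr


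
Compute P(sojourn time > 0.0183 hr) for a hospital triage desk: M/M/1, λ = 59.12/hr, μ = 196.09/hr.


W ~ Exponential(μ−λ) for M/M/1.
μ − λ = 196.09 − 59.12 = 136.9700
P(W > t) = e^{−(μ−λ)t} = e^{−2.5066} = 0.081549

Final: 0.081549


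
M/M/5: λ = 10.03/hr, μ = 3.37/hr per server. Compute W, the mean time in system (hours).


a = 2.9763; ρ = 0.5953; P₀ = 0.047899
Lq = P₀·a^c·ρ/(c!(1−ρ)²) = 0.33872
Wq = Lq/λ = 0.33872/10.03 = 0.03377 hr
W = Wq + 1/μ = 0.03377 + 0.29674 = 0.33051 hr

Final: 0.33051 hr


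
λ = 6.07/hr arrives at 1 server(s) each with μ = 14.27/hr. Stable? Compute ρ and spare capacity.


Total capacity cμ = 1·14.27 = 14.27/hr
ρ = λ/(cμ) = 6.07/14.27 = 0.4254
Stable ⇔ ρ < 1: YES
Spare capacity = cμ − λ = 14.27 − 6.07 = 8.20/hr

Final: ρ = 0.4254; stable; margin = 8.20/hr


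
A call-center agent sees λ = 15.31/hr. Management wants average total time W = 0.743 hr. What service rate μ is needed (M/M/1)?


W = 1/(μ−λ) ⇒ μ − λ = 1/W = 1/0.743 = 1.3459
μ = λ + 1/W = 15.31 + 1.3459 = 16.6559 per hr

Final: 16.6559 /hr


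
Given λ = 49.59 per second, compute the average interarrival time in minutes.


Mean interarrival time = 1/λ = 1/49.59 second = 0.02017 second
In minutes: 0.02017 × 0.0166667 = 0.0003361 min

Final: 0.0003361 min


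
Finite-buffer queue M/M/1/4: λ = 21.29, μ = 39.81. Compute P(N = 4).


ρ = λ/μ = 21.29/39.81 = 0.5348
P_K = (1−ρ)ρ^K/(1−ρ^(K+1)) = (0.4652·0.081796)/(1 − 0.043744)
= 0.038052/0.956256 = 0.039793

Final: 0.039793


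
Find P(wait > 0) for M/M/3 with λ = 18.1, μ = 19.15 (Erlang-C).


a = λ/μ = 0.9452; ρ = a/3 = 0.3151
P₀ = 0.385015 (from M/M/c formula)
C(c,a) = [a^c/(c!(1−ρ))]·P₀ = [0.84436/(6·0.6849)]·0.385015
= 0.20546·0.385015 = 0.079104

Final: 0.079104


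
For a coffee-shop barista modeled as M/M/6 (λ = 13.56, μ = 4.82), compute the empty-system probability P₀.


a = λ/μ = 13.56/4.82 = 2.8133; ρ = a/c = 0.4689
Σ_{k=0}^{5} a^k/k! (terms k=0..5) = 1.00000 + 2.81328 + 3.95727 + 3.71096 + 2.60999 + 1.46853 = 15.56003
Tail: a^6/(6!(1−ρ)) = 495.76505/(720·0.5311) = 1.29643
P₀ = 1/(15.56003 + 1.29643) = 1/16.85646 = 0.059324

Final: 0.059324


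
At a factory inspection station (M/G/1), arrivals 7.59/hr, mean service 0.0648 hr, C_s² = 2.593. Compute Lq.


ρ = λ·E[S] = 7.59·0.0648 = 0.4918
Lq = ρ²(1+C_s²)/(2(1−ρ)) = 0.2419·(1+2.593)/(2·0.5082)
= 0.2419·3.5930/1.0163 = 0.85517

Final: 0.85517


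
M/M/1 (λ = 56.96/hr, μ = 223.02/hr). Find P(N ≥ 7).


ρ = 56.96/223.02 = 0.2554
P(N ≥ n) = ρ^n = 0.2554^7 = 0.00007089

Final: 0.00007089


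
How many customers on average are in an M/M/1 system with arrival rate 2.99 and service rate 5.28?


ρ = λ/μ = 2.99/5.28 = 0.5663
L = ρ/(1−ρ) = 0.5663/(1 − 0.5663) = 0.5663/0.4337 = 1.3057

Final: 1.3057


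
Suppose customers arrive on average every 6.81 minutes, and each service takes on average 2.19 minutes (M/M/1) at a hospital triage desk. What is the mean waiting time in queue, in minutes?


λ = 60/6.81 = 8.8106 /hr
μ = 60/2.19 = 27.3973 /hr
ρ = λ/μ = 8.8106/27.3973 = 0.3216
Wq = ρ/(μ−λ) = 0.3216/(27.3973−8.8106) = 0.01730 hr
In minutes: 0.01730·60 = 1.038 min

Final: 1.038 min


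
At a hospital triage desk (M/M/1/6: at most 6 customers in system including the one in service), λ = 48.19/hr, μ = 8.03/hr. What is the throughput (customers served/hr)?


ρ = 6.0012; P_K = (1−ρ)ρ^6/(1−ρ^7) = 0.833371
λ_eff = λ(1 − P_K) = 48.19·(1 − 0.833371) = 48.19·0.166629 = 8.0299 /hr

Final: 8.0299 /hr


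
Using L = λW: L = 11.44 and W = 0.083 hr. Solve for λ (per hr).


λ = L/W = 11.44/0.083 = 137.8313 /hr

Final: 137.8313 /hr


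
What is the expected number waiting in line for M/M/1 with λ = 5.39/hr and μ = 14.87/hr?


ρ = 5.39/14.87 = 0.3625
Lq = ρ²/(1−ρ) = 0.1314/0.6375 = 0.2061

Final: 0.2061


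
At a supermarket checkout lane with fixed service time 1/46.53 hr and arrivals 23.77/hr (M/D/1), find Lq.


ρ = 23.77/46.53 = 0.5109
M/D/1: Lq = ρ²/(2(1−ρ)) = 0.2610/(2·0.4891) = 0.26676

Final: 0.26676


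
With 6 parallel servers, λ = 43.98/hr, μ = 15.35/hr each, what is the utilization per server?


ρ = λ/(cμ) = 43.98/(6·15.35) = 43.98/92.10 = 0.4775

Final: 0.4775


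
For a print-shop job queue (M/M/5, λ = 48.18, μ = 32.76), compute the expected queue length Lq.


a = λ/μ = 1.4707; ρ = a/5 = 0.2941
P₀ = 0.229437
Lq = P₀·a^c·ρ / (c!·(1−ρ)²) = 0.229437·6.88041·0.2941/(120·0.49824)
= 0.007766

Final: 0.007766


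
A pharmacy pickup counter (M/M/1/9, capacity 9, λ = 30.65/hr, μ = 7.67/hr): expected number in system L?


ρ = 30.65/7.67 = 3.9961
L = ρ[1 − (K+1)ρ^K + Kρ^(K+1)] / [(1−ρ)(1−ρ^(K+1))]
Numerator: 3.9961·(1 − 10·259845.999014 + 9·1038367.649254) = 26961010.169361
Denominator: (-2.9961)·(-1038366.649254) = 3111038.539748
L = 26961010.169361/3111038.539748 = 8.6662

Final: 8.6662


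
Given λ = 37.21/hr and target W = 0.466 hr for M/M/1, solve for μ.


W = 1/(μ−λ) ⇒ μ − λ = 1/W = 1/0.466 = 2.1459
μ = λ + 1/W = 37.21 + 2.1459 = 39.3559 per hr

Final: 39.3559 /hr


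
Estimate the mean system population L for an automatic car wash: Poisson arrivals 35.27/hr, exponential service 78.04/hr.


ρ = λ/μ = 35.27/78.04 = 0.4519
L = ρ/(1−ρ) = 0.4519/(1 − 0.4519) = 0.4519/0.5481 = 0.8246

Final: 0.8246


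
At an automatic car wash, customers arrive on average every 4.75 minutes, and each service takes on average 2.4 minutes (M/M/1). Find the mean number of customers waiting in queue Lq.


λ = 60/4.75 = 12.6316 /hr
μ = 60/2.4 = 25.0000 /hr
ρ = λ/μ = 12.6316/25.0000 = 0.5053
Lq = ρ²/(1−ρ) = 0.2553/0.4947 = 0.5160

Final: 0.5160


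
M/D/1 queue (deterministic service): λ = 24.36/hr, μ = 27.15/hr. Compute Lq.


ρ = 24.36/27.15 = 0.8972
M/D/1: Lq = ρ²/(2(1−ρ)) = 0.8050/(2·0.1028) = 3.91697

Final: 3.91697


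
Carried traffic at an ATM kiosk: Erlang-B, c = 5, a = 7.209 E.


B(5,7.209) = 0.436841 (Erlang-B)
Carried load = a(1 − B) = 7.209·(1 − 0.436841) = 7.209·0.563159 = 4.0598 E

Final: 4.0598 Erlangs


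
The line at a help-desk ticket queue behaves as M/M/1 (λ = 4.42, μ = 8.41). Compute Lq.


ρ = 4.42/8.41 = 0.5256
Lq = ρ²/(1−ρ) = 0.2762/0.4744 = 0.5822

Final: 0.5822


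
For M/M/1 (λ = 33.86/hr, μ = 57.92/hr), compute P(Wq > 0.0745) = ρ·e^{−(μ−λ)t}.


ρ = 33.86/57.92 = 0.5846
P(Wq > t) = ρ·e^{−(μ−λ)t} = 0.5846·e^{−1.7925}
= 0.5846·0.166548 = 0.097364

Final: 0.097364


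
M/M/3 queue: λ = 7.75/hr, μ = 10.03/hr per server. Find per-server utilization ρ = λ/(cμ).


ρ = λ/(cμ) = 7.75/(3·10.03) = 7.75/30.09 = 0.2576

Final: 0.2576


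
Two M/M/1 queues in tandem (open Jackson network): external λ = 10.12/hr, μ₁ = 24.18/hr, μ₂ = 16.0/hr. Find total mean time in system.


Each node sees arrival rate λ = 10.12/hr (tandem ⇒ throughput preserved).
W₁ = 1/(μ₁−λ) = 1/(24.18−10.12) = 0.07112 hr
W₂ = 1/(μ₂−λ) = 1/(16.0−10.12) = 0.17007 hr
W_total = W₁ + W₂ = 0.07112 + 0.17007 = 0.24119 hr

Final: 0.24119 hr


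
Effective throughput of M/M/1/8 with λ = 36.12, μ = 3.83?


ρ = 9.4308; P_K = (1−ρ)ρ^8/(1−ρ^9) = 0.893965
λ_eff = λ(1 − P_K) = 36.12·(1 − 0.893965) = 36.12·0.106035 = 3.8300 /hr

Final: 3.8300 /hr


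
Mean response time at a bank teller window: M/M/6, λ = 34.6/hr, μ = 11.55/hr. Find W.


a = 2.9957; ρ = 0.4993; P₀ = 0.049179
Lq = P₀·a^c·ρ/(c!(1−ρ)²) = 0.09830
Wq = Lq/λ = 0.09830/34.6 = 0.002841 hr
W = Wq + 1/μ = 0.002841 + 0.08658 = 0.08942 hr

Final: 0.08942 hr


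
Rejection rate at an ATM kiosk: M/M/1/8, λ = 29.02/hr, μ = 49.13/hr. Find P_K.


ρ = λ/μ = 29.02/49.13 = 0.5907
P_K = (1−ρ)ρ^K/(1−ρ^(K+1)) = (0.4093·0.014819)/(1 − 0.008753)
= 0.006066/0.991247 = 0.006119

Final: 0.006119


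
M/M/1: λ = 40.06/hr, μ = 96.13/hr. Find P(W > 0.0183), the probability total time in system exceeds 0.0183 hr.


W ~ Exponential(μ−λ) for M/M/1.
μ − λ = 96.13 − 40.06 = 56.0700
P(W > t) = e^{−(μ−λ)t} = e^{−1.0261} = 0.358409

Final: 0.358409


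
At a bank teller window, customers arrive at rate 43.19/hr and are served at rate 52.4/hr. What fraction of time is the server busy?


ρ = λ/μ = 43.19/52.4 = 0.8242

Final: 0.8242


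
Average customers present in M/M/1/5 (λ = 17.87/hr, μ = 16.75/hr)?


ρ = 17.87/16.75 = 1.0669
L = ρ[1 − (K+1)ρ^K + Kρ^(K+1)] / [(1−ρ)(1−ρ^(K+1))]
Numerator: 1.0669·(1 − 6·1.382129 + 5·1.474546) = 0.085302
Denominator: (-0.06687)·(-0.474546) = 0.031731
L = 0.085302/0.031731 = 2.6883

Final: 2.6883


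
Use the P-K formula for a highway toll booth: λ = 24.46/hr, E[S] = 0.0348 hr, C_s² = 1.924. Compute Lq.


ρ = λ·E[S] = 24.46·0.0348 = 0.8512
Lq = ρ²(1+C_s²)/(2(1−ρ)) = 0.7246·(1+1.924)/(2·0.1488)
= 0.7246·2.9240/0.2976 = 7.11933

Final: 7.11933


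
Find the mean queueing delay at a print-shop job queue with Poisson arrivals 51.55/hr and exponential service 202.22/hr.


ρ = 51.55/202.22 = 0.2549
Wq = ρ/(μ−λ) = 0.2549/(202.22 − 51.55) = 0.2549/150.67 = 0.001692 hr

Final: 0.001692 hr


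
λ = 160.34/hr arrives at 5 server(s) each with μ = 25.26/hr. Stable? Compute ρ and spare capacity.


Total capacity cμ = 5·25.26 = 126.30/hr
ρ = λ/(cμ) = 160.34/126.30 = 1.2695
Stable ⇔ ρ < 1: NO
Spare capacity = cμ − λ = 126.30 − 160.34 = -34.04/hr

Final: ρ = 1.2695; unstable; margin = -34.04/hr


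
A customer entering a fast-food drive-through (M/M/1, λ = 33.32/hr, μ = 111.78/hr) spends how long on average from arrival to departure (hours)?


W = 1/(μ−λ) = 1/(111.78 − 33.32) = 1/78.46 = 0.01275 hr

Final: 0.01275 hr


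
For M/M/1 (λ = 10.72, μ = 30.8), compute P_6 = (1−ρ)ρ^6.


ρ = 10.72/30.8 = 0.3481
P_n = (1−ρ)·ρ^n = (1 − 0.3481)·0.3481^6 = 0.6519·0.001778 = 0.001159

Final: 0.001159


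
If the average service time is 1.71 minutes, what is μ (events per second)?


μ = 1/(service time) in consistent units.
1 second = 0.0166667 min, so μ = 0.0166667/1.71 = 0.009747 per second

Final: 0.009747 /sec


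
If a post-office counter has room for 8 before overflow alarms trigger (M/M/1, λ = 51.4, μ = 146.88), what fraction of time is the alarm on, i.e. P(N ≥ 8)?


ρ = 51.4/146.88 = 0.3499
P(N ≥ n) = ρ^n = 0.3499^8 = 0.0002249

Final: 0.0002249


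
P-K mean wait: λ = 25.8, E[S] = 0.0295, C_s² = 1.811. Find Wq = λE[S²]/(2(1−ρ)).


ρ = λ·E[S] = 25.8·0.0295 = 0.7611
E[S²] = E[S]²(1+C_s²) = 0.0295²·(1+1.811) = 0.002446
Wq = λ·E[S²]/(2(1−ρ)) = 25.8·0.002446/(2·0.2389) = 0.13209 hr

Final: 0.13209 hr


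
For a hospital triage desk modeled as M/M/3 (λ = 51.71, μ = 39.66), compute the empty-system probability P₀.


a = λ/μ = 51.71/39.66 = 1.3038; ρ = a/c = 0.4346
Σ_{k=0}^{2} a^k/k! (terms k=0..2) = 1.00000 + 1.30383 + 0.84999 = 3.15382
Tail: a^3/(3!(1−ρ)) = 2.21649/(6·0.5654) = 0.65338
P₀ = 1/(3.15382 + 0.65338) = 1/3.80720 = 0.262660

Final: 0.262660


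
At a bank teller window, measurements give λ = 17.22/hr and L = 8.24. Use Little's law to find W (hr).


W = L/λ = 8.24/17.22 = 0.4785 hr

Final: 0.4785 hr


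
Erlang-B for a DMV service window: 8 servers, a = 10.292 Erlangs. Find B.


B(c,a) = (a^c/c!) / Σ_{k=0}^{c} a^k/k!
a^8/8! = 3122.322056
Σ terms (k=0..8): 1.00000 + 10.29200 + 52.96263 + 181.69714 + 467.50673 + 962.31586 + 1650.69246 + 2426.98955 + 3122.32206 = 8875.778426
B = 3122.322056/8875.778426 = 0.351780

Final: 0.351780


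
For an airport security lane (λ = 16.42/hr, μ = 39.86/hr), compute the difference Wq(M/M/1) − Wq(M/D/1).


ρ = 16.42/39.86 = 0.4119
Wq(M/M/1) = ρ/(μ−λ) = 0.4119/23.44 = 0.01757 hr
Wq(M/D/1) = ρ/(2(μ−λ)) = 0.008787 hr
Savings = 0.01757 − 0.008787 = 0.008787 hr

Final: 0.008787 hr


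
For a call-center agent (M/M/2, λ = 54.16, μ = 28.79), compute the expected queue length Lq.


a = λ/μ = 1.8812; ρ = a/2 = 0.9406
P₀ = 0.030607
Lq = P₀·a^c·ρ / (c!·(1−ρ)²) = 0.030607·3.53895·0.9406/(2·0.003528)
= 14.43975

Final: 14.43975


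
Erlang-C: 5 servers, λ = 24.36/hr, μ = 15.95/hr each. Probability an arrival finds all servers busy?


a = λ/μ = 1.5273; ρ = a/5 = 0.3055
P₀ = 0.216746 (from M/M/c formula)
C(c,a) = [a^c/(c!(1−ρ))]·P₀ = [8.30965/(120·0.6945)]·0.216746
= 0.09970·0.216746 = 0.021610

Final: 0.021610


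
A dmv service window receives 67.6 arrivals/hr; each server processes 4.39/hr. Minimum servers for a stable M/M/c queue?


Stability requires cμ > λ ⇔ c > λ/μ.
λ/μ = 67.6/4.39 = 15.3986
Minimum integer c = ⌊15.3986⌋ + 1 = 16
Check: 16·4.39 = 70.24 > 67.6, while 15·4.39 = 65.85 ≤ 67.6

Final: 16 servers


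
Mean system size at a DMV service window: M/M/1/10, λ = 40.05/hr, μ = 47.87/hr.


ρ = 40.05/47.87 = 0.8366
L = ρ[1 − (K+1)ρ^K + Kρ^(K+1)] / [(1−ρ)(1−ρ^(K+1))]
Numerator: 0.8366·(1 − 11·0.168032 + 10·0.140582) = 0.466405
Denominator: (0.1634)·(0.859418) = 0.140394
L = 0.466405/0.140394 = 3.3221

Final: 3.3221


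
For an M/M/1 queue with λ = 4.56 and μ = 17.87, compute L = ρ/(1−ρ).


ρ = λ/μ = 4.56/17.87 = 0.2552
L = ρ/(1−ρ) = 0.2552/(1 − 0.2552) = 0.2552/0.7448 = 0.3426

Final: 0.3426


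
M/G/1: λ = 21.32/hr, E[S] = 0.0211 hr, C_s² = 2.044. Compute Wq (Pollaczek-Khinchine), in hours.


ρ = λ·E[S] = 21.32·0.0211 = 0.4499
E[S²] = E[S]²(1+C_s²) = 0.0211²·(1+2.044) = 0.001355
Wq = λ·E[S²]/(2(1−ρ)) = 21.32·0.001355/(2·0.5501) = 0.02626 hr

Final: 0.02626 hr


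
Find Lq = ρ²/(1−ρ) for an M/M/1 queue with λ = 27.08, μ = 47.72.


ρ = 27.08/47.72 = 0.5675
Lq = ρ²/(1−ρ) = 0.3220/0.4325 = 0.7445

Final: 0.7445


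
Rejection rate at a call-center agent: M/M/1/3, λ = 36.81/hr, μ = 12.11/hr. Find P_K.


ρ = λ/μ = 36.81/12.11 = 3.0396
P_K = (1−ρ)ρ^K/(1−ρ^(K+1)) = (-2.0396·28.084392)/(1 − 85.366347)
= -57.281955/-84.366347 = 0.678967

Final: 0.678967


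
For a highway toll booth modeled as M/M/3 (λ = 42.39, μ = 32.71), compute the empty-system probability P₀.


a = λ/μ = 42.39/32.71 = 1.2959; ρ = a/c = 0.4320
Σ_{k=0}^{2} a^k/k! (terms k=0..2) = 1.00000 + 1.29593 + 0.83972 = 3.13566
Tail: a^3/(3!(1−ρ)) = 2.17645/(6·0.5680) = 0.63860
P₀ = 1/(3.13566 + 0.63860) = 1/3.77426 = 0.264953

Final: 0.264953


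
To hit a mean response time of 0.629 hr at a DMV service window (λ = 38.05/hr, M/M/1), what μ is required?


W = 1/(μ−λ) ⇒ μ − λ = 1/W = 1/0.629 = 1.5898
μ = λ + 1/W = 38.05 + 1.5898 = 39.6398 per hr

Final: 39.6398 /hr


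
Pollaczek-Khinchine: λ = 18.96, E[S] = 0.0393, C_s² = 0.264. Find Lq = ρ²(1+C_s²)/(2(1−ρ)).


ρ = λ·E[S] = 18.96·0.0393 = 0.7451
Lq = ρ²(1+C_s²)/(2(1−ρ)) = 0.5552·(1+0.264)/(2·0.2549)
= 0.5552·1.2640/0.5097 = 1.37676

Final: 1.37676


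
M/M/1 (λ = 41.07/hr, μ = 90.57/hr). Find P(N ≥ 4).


ρ = 41.07/90.57 = 0.4535
P(N ≥ n) = ρ^n = 0.4535^4 = 0.042283

Final: 0.042283


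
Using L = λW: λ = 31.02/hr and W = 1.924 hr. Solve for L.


L = λW = 31.02·1.924 = 59.6825

Final: 59.6825


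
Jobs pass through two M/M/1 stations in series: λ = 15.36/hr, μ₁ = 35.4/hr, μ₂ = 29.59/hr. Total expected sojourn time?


Each node sees arrival rate λ = 15.36/hr (tandem ⇒ throughput preserved).
W₁ = 1/(μ₁−λ) = 1/(35.4−15.36) = 0.04990 hr
W₂ = 1/(μ₂−λ) = 1/(29.59−15.36) = 0.07027 hr
W_total = W₁ + W₂ = 0.04990 + 0.07027 = 0.12017 hr

Final: 0.12017 hr


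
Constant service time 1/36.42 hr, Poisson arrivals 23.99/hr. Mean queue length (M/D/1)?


ρ = 23.99/36.42 = 0.6587
M/D/1: Lq = ρ²/(2(1−ρ)) = 0.4339/(2·0.3413) = 0.63565

Final: 0.63565


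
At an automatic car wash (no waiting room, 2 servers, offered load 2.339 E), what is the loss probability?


B(c,a) = (a^c/c!) / Σ_{k=0}^{c} a^k/k!
a^2/2! = 2.735460
Σ terms (k=0..2): 1.00000 + 2.33900 + 2.73546 = 6.074460
B = 2.735460/6.074460 = 0.450322

Final: 0.450322


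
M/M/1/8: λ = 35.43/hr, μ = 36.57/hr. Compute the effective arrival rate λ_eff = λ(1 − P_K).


ρ = 0.9688; P_K = (1−ρ)ρ^8/(1−ρ^9) = 0.097564
λ_eff = λ(1 − P_K) = 35.43·(1 − 0.097564) = 35.43·0.902436 = 31.9733 /hr

Final: 31.9733 /hr


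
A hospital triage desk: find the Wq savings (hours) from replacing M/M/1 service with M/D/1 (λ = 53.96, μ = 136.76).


ρ = 53.96/136.76 = 0.3946
Wq(M/M/1) = ρ/(μ−λ) = 0.3946/82.80 = 0.004765 hr
Wq(M/D/1) = ρ/(2(μ−λ)) = 0.002383 hr
Savings = 0.004765 − 0.002383 = 0.002383 hr

Final: 0.002383 hr


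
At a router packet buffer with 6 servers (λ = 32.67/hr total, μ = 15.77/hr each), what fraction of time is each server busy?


ρ = λ/(cμ) = 32.67/(6·15.77) = 32.67/94.62 = 0.3453

Final: 0.3453


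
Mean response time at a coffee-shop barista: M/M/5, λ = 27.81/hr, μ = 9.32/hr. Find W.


a = 2.9839; ρ = 0.5968; P₀ = 0.047493
Lq = P₀·a^c·ρ/(c!(1−ρ)²) = 0.34364
Wq = Lq/λ = 0.34364/27.81 = 0.01236 hr
W = Wq + 1/μ = 0.01236 + 0.10730 = 0.11965 hr

Final: 0.11965 hr


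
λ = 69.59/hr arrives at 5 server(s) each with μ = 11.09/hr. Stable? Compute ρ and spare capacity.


Total capacity cμ = 5·11.09 = 55.45/hr
ρ = λ/(cμ) = 69.59/55.45 = 1.2550
Stable ⇔ ρ < 1: NO
Spare capacity = cμ − λ = 55.45 − 69.59 = -14.14/hr

Final: ρ = 1.2550; unstable; margin = -14.14/hr


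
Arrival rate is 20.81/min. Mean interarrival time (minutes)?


Mean interarrival time = 1/λ = 1/20.81 minute = 0.04805 minute
In minutes: 0.04805 × 1 = 0.04805 min

Final: 0.04805 min


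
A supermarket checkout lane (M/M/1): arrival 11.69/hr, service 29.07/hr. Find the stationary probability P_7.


ρ = 11.69/29.07 = 0.4021
P_n = (1−ρ)·ρ^n = (1 − 0.4021)·0.4021^7 = 0.5979·0.001701 = 0.001017

Final: 0.001017


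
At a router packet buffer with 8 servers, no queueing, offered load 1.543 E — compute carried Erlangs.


B(8,1.543) = 0.0001703 (Erlang-B)
Carried load = a(1 − B) = 1.543·(1 − 0.0001703) = 1.543·0.999830 = 1.5427 E

Final: 1.5427 Erlangs


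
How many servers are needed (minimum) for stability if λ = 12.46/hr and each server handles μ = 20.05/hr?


Stability requires cμ > λ ⇔ c > λ/μ.
λ/μ = 12.46/20.05 = 0.6214
Minimum integer c = ⌊0.6214⌋ + 1 = 1
Check: 1·20.05 = 20.05 > 12.46, while 0·20.05 = 0.00 ≤ 12.46

Final: 1 servers


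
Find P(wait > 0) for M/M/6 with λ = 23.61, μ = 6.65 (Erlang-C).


a = λ/μ = 3.5504; ρ = a/6 = 0.5917
P₀ = 0.027437 (from M/M/c formula)
C(c,a) = [a^c/(c!(1−ρ))]·P₀ = [2002.83905/(720·0.4083)]·0.027437
= 6.81342·0.027437 = 0.186942

Final: 0.186942


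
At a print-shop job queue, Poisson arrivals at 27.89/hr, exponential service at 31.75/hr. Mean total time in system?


W = 1/(μ−λ) = 1/(31.75 − 27.89) = 1/3.86 = 0.2591 hr

Final: 0.2591 hr


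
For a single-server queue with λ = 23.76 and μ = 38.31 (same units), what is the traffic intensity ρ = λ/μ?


ρ = λ/μ = 23.76/38.31 = 0.6202

Final: 0.6202


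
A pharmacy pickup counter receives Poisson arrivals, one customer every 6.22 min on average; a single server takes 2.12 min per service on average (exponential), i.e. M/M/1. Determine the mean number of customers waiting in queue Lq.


λ = 60/6.22 = 9.6463 /hr
μ = 60/2.12 = 28.3019 /hr
ρ = λ/μ = 9.6463/28.3019 = 0.3408
Lq = ρ²/(1−ρ) = 0.1162/0.6592 = 0.1762

Final: 0.1762


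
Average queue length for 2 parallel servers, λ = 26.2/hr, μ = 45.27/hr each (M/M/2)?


a = λ/μ = 0.5787; ρ = a/2 = 0.2894
P₀ = 0.551139
Lq = P₀·a^c·ρ / (c!·(1−ρ)²) = 0.551139·0.33495·0.2894/(2·0.50499)
= 0.05289

Final: 0.05289


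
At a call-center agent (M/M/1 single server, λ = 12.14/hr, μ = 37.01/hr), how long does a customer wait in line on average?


ρ = 12.14/37.01 = 0.3280
Wq = ρ/(μ−λ) = 0.3280/(37.01 − 12.14) = 0.3280/24.87 = 0.01319 hr

Final: 0.01319 hr


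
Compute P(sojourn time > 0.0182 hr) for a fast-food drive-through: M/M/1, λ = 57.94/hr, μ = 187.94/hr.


W ~ Exponential(μ−λ) for M/M/1.
μ − λ = 187.94 − 57.94 = 130.0000
P(W > t) = e^{−(μ−λ)t} = e^{−2.3660} = 0.093855

Final: 0.093855


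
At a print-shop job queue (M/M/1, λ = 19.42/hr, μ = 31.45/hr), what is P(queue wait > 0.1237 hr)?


ρ = 19.42/31.45 = 0.6175
P(Wq > t) = ρ·e^{−(μ−λ)t} = 0.6175·e^{−1.4881}
= 0.6175·0.225799 = 0.139428

Final: 0.139428


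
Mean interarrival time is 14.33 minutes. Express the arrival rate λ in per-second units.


λ = 1/(interarrival time) in consistent units.
1 second = 0.0166667 min, so λ = 0.0166667/14.33 = 0.001163 per second

Final: 0.001163 /sec


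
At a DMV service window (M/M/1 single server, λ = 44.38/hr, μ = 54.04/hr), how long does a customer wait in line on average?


ρ = 44.38/54.04 = 0.8212
Wq = ρ/(μ−λ) = 0.8212/(54.04 − 44.38) = 0.8212/9.66 = 0.08501 hr

Final: 0.08501 hr


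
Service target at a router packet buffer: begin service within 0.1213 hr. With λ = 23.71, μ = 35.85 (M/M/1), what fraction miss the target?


ρ = 23.71/35.85 = 0.6614
P(Wq > t) = ρ·e^{−(μ−λ)t} = 0.6614·e^{−1.4726}
= 0.6614·0.229333 = 0.151673

Final: 0.151673


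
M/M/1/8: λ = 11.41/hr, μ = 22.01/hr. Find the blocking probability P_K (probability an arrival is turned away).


ρ = λ/μ = 11.41/22.01 = 0.5184
P_K = (1−ρ)ρ^K/(1−ρ^(K+1)) = (0.4816·0.005216)/(1 − 0.002704)
= 0.002512/0.997296 = 0.002519

Final: 0.002519


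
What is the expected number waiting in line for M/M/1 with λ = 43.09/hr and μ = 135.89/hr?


ρ = 43.09/135.89 = 0.3171
Lq = ρ²/(1−ρ) = 0.1005/0.6829 = 0.1472

Final: 0.1472


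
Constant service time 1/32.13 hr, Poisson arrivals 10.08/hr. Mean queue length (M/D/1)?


ρ = 10.08/32.13 = 0.3137
M/D/1: Lq = ρ²/(2(1−ρ)) = 0.09842/(2·0.6863) = 0.07171

Final: 0.07171


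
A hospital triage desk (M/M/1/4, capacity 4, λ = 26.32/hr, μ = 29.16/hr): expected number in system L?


ρ = 26.32/29.16 = 0.9026
L = ρ[1 − (K+1)ρ^K + Kρ^(K+1)] / [(1−ρ)(1−ρ^(K+1))]
Numerator: 0.9026·(1 − 5·0.663733 + 4·0.599090) = 0.070126
Denominator: (0.09739)·(0.400910) = 0.039046
L = 0.070126/0.039046 = 1.7960

Final: 1.7960


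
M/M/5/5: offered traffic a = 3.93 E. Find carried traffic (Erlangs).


B(5,3.93) = 0.192799 (Erlang-B)
Carried load = a(1 − B) = 3.93·(1 − 0.192799) = 3.93·0.807201 = 3.1723 E

Final: 3.1723 Erlangs


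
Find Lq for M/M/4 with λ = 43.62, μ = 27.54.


a = λ/μ = 1.5839; ρ = a/4 = 0.3960
P₀ = 0.202652
Lq = P₀·a^c·ρ / (c!·(1−ρ)²) = 0.202652·6.29342·0.3960/(24·0.36485)
= 0.05767

Final: 0.05767


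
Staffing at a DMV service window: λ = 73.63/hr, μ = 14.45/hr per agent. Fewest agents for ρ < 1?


Stability requires cμ > λ ⇔ c > λ/μ.
λ/μ = 73.63/14.45 = 5.0955
Minimum integer c = ⌊5.0955⌋ + 1 = 6
Check: 6·14.45 = 86.70 > 73.63, while 5·14.45 = 72.25 ≤ 73.63

Final: 6 servers


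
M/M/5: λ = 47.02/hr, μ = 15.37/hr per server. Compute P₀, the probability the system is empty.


a = λ/μ = 47.02/15.37 = 3.0592; ρ = a/c = 0.6118
Σ_{k=0}^{4} a^k/k! (terms k=0..4) = 1.00000 + 3.05921 + 4.67937 + 4.77172 + 3.64942 = 17.15972
Tail: a^5/(5!(1−ρ)) = 267.94385/(120·0.3882) = 5.75245
P₀ = 1/(17.15972 + 5.75245) = 1/22.91217 = 0.043645

Final: 0.043645


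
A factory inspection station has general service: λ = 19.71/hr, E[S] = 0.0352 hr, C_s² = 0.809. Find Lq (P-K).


ρ = λ·E[S] = 19.71·0.0352 = 0.6938
Lq = ρ²(1+C_s²)/(2(1−ρ)) = 0.4813·(1+0.809)/(2·0.3062)
= 0.4813·1.8090/0.6124 = 1.42184

Final: 1.42184


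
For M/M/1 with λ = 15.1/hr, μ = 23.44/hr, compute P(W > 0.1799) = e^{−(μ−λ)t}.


W ~ Exponential(μ−λ) for M/M/1.
μ − λ = 23.44 − 15.1 = 8.3400
P(W > t) = e^{−(μ−λ)t} = e^{−1.5004} = 0.223049

Final: 0.223049


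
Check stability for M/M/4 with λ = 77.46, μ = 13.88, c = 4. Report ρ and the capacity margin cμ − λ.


Total capacity cμ = 4·13.88 = 55.52/hr
ρ = λ/(cμ) = 77.46/55.52 = 1.3952
Stable ⇔ ρ < 1: NO
Spare capacity = cμ − λ = 55.52 − 77.46 = -21.94/hr

Final: ρ = 1.3952; unstable; margin = -21.94/hr


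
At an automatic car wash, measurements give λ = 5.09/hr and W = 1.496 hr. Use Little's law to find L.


L = λW = 5.09·1.496 = 7.6146

Final: 7.6146


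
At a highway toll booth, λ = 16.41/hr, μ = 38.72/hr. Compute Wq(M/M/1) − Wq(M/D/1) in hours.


ρ = 16.41/38.72 = 0.4238
Wq(M/M/1) = ρ/(μ−λ) = 0.4238/22.31 = 0.01900 hr
Wq(M/D/1) = ρ/(2(μ−λ)) = 0.009498 hr
Savings = 0.01900 − 0.009498 = 0.009498 hr

Final: 0.009498 hr


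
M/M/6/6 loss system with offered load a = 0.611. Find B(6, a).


B(c,a) = (a^c/c!) / Σ_{k=0}^{c} a^k/k!
a^6/6! = 0.00007226
Σ terms (k=0..6): 1.00000 + 0.61100 + 0.18666 + 0.03802 + 0.005807 + 0.0007096 + 0.00007226 = 1.842266
B = 0.00007226/1.842266 = 0.00003922

Final: 0.00003922


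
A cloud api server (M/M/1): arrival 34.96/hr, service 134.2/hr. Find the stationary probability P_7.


ρ = 34.96/134.2 = 0.2605
P_n = (1−ρ)·ρ^n = (1 − 0.2605)·0.2605^7 = 0.7395·0.00008142 = 0.00006021

Final: 0.00006021


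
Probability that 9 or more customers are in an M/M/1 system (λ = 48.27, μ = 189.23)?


ρ = 48.27/189.23 = 0.2551
P(N ≥ n) = ρ^n = 0.2551^9 = 0.000004573

Final: 0.000004573


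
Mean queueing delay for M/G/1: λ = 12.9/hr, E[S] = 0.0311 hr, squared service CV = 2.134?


ρ = λ·E[S] = 12.9·0.0311 = 0.4012
E[S²] = E[S]²(1+C_s²) = 0.0311²·(1+2.134) = 0.003031
Wq = λ·E[S²]/(2(1−ρ)) = 12.9·0.003031/(2·0.5988) = 0.03265 hr

Final: 0.03265 hr


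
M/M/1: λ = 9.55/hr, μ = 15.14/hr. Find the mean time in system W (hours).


W = 1/(μ−λ) = 1/(15.14 − 9.55) = 1/5.59 = 0.1789 hr

Final: 0.1789 hr


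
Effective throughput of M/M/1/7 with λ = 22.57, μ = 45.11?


ρ = 0.5003; P_K = (1−ρ)ρ^7/(1−ρ^8) = 0.003937
λ_eff = λ(1 − P_K) = 22.57·(1 − 0.003937) = 22.57·0.996063 = 22.4811 /hr

Final: 22.4811 /hr


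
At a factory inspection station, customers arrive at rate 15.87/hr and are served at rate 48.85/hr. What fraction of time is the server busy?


ρ = λ/μ = 15.87/48.85 = 0.3249

Final: 0.3249


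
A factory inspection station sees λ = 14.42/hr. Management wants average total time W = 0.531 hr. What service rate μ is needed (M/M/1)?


W = 1/(μ−λ) ⇒ μ − λ = 1/W = 1/0.531 = 1.8832
μ = λ + 1/W = 14.42 + 1.8832 = 16.3032 per hr

Final: 16.3032 /hr


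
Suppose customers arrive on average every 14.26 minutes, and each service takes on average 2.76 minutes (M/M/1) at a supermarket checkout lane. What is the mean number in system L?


λ = 60/14.26 = 4.2076 /hr
μ = 60/2.76 = 21.7391 /hr
ρ = λ/μ = 4.2076/21.7391 = 0.1935
L = ρ/(1−ρ) = 0.1935/0.8065 = 0.2400

Final: 0.2400


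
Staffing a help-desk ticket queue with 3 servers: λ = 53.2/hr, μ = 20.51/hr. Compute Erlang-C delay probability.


a = λ/μ = 2.5939; ρ = a/3 = 0.8646
P₀ = 0.035159 (from M/M/c formula)
C(c,a) = [a^c/(c!(1−ρ))]·P₀ = [17.45171/(6·0.1354)]·0.035159
= 21.48466·0.035159 = 0.755370

Final: 0.755370


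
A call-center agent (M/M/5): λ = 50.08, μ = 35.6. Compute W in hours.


a = 1.4067; ρ = 0.2813; P₀ = 0.244665
Lq = P₀·a^c·ρ/(c!(1−ρ)²) = 0.006119
Wq = Lq/λ = 0.006119/50.08 = 0.0001222 hr
W = Wq + 1/μ = 0.0001222 + 0.02809 = 0.02821 hr

Final: 0.02821 hr


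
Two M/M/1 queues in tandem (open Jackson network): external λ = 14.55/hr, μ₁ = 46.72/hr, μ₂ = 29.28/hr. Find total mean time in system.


Each node sees arrival rate λ = 14.55/hr (tandem ⇒ throughput preserved).
W₁ = 1/(μ₁−λ) = 1/(46.72−14.55) = 0.03108 hr
W₂ = 1/(μ₂−λ) = 1/(29.28−14.55) = 0.06789 hr
W_total = W₁ + W₂ = 0.03108 + 0.06789 = 0.09897 hr

Final: 0.09897 hr


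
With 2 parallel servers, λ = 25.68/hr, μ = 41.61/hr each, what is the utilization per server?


ρ = λ/(cμ) = 25.68/(2·41.61) = 25.68/83.22 = 0.3086

Final: 0.3086


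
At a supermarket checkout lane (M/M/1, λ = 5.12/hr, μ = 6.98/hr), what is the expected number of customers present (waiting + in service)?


ρ = λ/μ = 5.12/6.98 = 0.7335
L = ρ/(1−ρ) = 0.7335/(1 − 0.7335) = 0.7335/0.2665 = 2.7527

Final: 2.7527


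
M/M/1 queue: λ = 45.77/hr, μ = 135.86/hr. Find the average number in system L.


ρ = λ/μ = 45.77/135.86 = 0.3369
L = ρ/(1−ρ) = 0.3369/(1 − 0.3369) = 0.3369/0.6631 = 0.5080

Final: 0.5080


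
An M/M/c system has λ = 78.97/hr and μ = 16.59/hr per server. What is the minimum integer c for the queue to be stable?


Stability requires cμ > λ ⇔ c > λ/μ.
λ/μ = 78.97/16.59 = 4.7601
Minimum integer c = ⌊4.7601⌋ + 1 = 5
Check: 5·16.59 = 82.95 > 78.97, while 4·16.59 = 66.36 ≤ 78.97

Final: 5 servers


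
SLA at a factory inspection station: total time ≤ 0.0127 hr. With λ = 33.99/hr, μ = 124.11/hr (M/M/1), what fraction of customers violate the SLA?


W ~ Exponential(μ−λ) for M/M/1.
μ − λ = 124.11 − 33.99 = 90.1200
P(W > t) = e^{−(μ−λ)t} = e^{−1.1445} = 0.318375

Final: 0.318375


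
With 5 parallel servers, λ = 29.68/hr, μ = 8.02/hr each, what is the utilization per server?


ρ = λ/(cμ) = 29.68/(5·8.02) = 29.68/40.10 = 0.7401

Final: 0.7401


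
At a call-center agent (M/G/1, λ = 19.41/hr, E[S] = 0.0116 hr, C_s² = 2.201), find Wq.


ρ = λ·E[S] = 19.41·0.0116 = 0.2252
E[S²] = E[S]²(1+C_s²) = 0.0116²·(1+2.201) = 0.0004307
Wq = λ·E[S²]/(2(1−ρ)) = 19.41·0.0004307/(2·0.7748) = 0.005395 hr

Final: 0.005395 hr


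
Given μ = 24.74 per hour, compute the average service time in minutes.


Mean service time = 1/μ = 1/24.74 hour = 0.04042 hour
In minutes: 0.04042 × 60 = 2.4252 min

Final: 2.4252 min
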